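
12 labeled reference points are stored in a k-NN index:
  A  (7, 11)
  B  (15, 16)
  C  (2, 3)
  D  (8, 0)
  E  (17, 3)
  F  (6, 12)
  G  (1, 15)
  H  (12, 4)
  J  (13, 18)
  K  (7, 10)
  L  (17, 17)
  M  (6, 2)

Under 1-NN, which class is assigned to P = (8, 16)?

F

Since √ is increasing, it suffices to compare squared distances:
|PA|² = (8−7)² + (16−11)² = 1 + 25 = 26
|PB|² = (8−15)² + (16−16)² = 49 + 0 = 49
|PC|² = (8−2)² + (16−3)² = 36 + 169 = 205
|PD|² = (8−8)² + (16−0)² = 0 + 256 = 256
|PE|² = (8−17)² + (16−3)² = 81 + 169 = 250
|PF|² = (8−6)² + (16−12)² = 4 + 16 = 20
|PG|² = (8−1)² + (16−15)² = 49 + 1 = 50
|PH|² = (8−12)² + (16−4)² = 16 + 144 = 160
|PJ|² = (8−13)² + (16−18)² = 25 + 4 = 29
|PK|² = (8−7)² + (16−10)² = 1 + 36 = 37
|PL|² = (8−17)² + (16−17)² = 81 + 1 = 82
|PM|² = (8−6)² + (16−2)² = 4 + 196 = 200
F is nearest.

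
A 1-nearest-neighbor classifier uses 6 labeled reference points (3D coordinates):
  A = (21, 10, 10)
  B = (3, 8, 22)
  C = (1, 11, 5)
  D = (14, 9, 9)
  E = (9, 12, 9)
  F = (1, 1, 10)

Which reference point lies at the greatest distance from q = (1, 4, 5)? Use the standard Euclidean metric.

A

Squared Euclidean distances:
|qA|² = (1−21)² + (4−10)² + (5−10)² = 400 + 36 + 25 = 461
|qB|² = (1−3)² + (4−8)² + (5−22)² = 4 + 16 + 289 = 309
|qC|² = (1−1)² + (4−11)² + (5−5)² = 0 + 49 + 0 = 49
|qD|² = (1−14)² + (4−9)² + (5−9)² = 169 + 25 + 16 = 210
|qE|² = (1−9)² + (4−12)² + (5−9)² = 64 + 64 + 16 = 144
|qF|² = (1−1)² + (4−1)² + (5−10)² = 0 + 9 + 25 = 34
The largest is to A.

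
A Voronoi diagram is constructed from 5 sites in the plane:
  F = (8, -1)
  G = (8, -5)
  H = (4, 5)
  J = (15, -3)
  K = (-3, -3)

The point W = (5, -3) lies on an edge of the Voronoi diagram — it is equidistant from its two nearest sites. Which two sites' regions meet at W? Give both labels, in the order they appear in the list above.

F and G

Squared distances from W to each site:
|WF|² = 9 + 4 = 13
|WG|² = 9 + 4 = 13
|WH|² = 1 + 64 = 65
|WJ|² = 100 + 0 = 100
|WK|² = 64 + 0 = 64
W is equidistant from F and G (both at squared distance 13), and every other site is strictly farther — so W lies on the F–G Voronoi edge.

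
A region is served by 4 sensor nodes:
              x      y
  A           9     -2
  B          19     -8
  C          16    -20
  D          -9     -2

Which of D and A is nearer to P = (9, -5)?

A

Compare squared distances:
|PD|² = (9−(-9))² + (-5−(-2))² = 324 + 9 = 333
|PA|² = (9−9)² + (-5−(-2))² = 0 + 9 = 9
333 > 9, so A is closer.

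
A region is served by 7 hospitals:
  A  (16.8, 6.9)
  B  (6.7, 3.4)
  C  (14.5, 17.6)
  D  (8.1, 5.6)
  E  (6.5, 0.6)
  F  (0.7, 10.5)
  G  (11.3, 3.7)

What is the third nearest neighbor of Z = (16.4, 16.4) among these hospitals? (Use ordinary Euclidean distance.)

Squared Euclidean distances:
|ZA|² = (16.4−16.8)² + (16.4−6.9)² = 0.16 + 90.25 = 90.41
|ZB|² = (16.4−6.7)² + (16.4−3.4)² = 94.09 + 169 = 263.09
|ZC|² = (16.4−14.5)² + (16.4−17.6)² = 3.61 + 1.44 = 5.05
|ZD|² = (16.4−8.1)² + (16.4−5.6)² = 68.89 + 116.64 = 185.53
|ZE|² = (16.4−6.5)² + (16.4−0.6)² = 98.01 + 249.64 = 347.65
|ZF|² = (16.4−0.7)² + (16.4−10.5)² = 246.49 + 34.81 = 281.3
|ZG|² = (16.4−11.3)² + (16.4−3.7)² = 26.01 + 161.29 = 187.3
Sorted ascending: C, A, D, G, … — the third-nearest is D.

D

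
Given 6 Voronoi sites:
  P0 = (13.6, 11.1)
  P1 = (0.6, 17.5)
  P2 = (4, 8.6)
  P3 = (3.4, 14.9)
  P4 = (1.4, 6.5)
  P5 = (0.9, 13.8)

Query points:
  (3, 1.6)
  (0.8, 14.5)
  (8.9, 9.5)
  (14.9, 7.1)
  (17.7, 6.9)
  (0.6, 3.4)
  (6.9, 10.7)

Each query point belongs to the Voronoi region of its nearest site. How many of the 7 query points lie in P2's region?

1

(3, 1.6) — d² to each: P0:202.61, P1:258.57, P2:50, P3:177.05, P4:26.57, P5:153.25 → nearest is P4
(0.8, 14.5) — d² to each: P0:175.4, P1:9.04, P2:45.05, P3:6.92, P4:64.36, P5:0.5 → nearest is P5
(8.9, 9.5) — d² to each: P0:24.65, P1:132.89, P2:24.82, P3:59.41, P4:65.25, P5:82.49 → nearest is P0
(14.9, 7.1) — d² to each: P0:17.69, P1:312.65, P2:121.06, P3:193.09, P4:182.61, P5:240.89 → nearest is P0
(17.7, 6.9) — d² to each: P0:34.45, P1:404.77, P2:190.58, P3:268.49, P4:265.85, P5:329.85 → nearest is P0
(0.6, 3.4) — d² to each: P0:228.29, P1:198.81, P2:38.6, P3:140.09, P4:10.25, P5:108.25 → nearest is P4
(6.9, 10.7) — d² to each: P0:45.05, P1:85.93, P2:12.82, P3:29.89, P4:47.89, P5:45.61 → nearest is P2
1 of the 7 points has P2 as nearest.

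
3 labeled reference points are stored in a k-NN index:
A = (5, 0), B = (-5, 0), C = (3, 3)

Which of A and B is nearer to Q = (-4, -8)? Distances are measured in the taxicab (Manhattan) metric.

B

d(Q,A) = |-4−5| + |-8−0| = 9 + 8 = 17
d(Q,B) = |-4−(-5)| + |-8−0| = 1 + 8 = 9
17 > 9, so B is closer.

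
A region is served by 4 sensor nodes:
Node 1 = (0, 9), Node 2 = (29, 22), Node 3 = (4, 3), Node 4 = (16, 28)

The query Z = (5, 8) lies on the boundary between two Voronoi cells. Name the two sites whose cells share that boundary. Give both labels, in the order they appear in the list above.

Node 1 and Node 3

Squared distances from Z to each site:
d²(Z, Node 1) = (5−0)² + (8−9)² = 25 + 1 = 26
d²(Z, Node 2) = (5−29)² + (8−22)² = 576 + 196 = 772
d²(Z, Node 3) = (5−4)² + (8−3)² = 1 + 25 = 26
d²(Z, Node 4) = (5−16)² + (8−28)² = 121 + 400 = 521
Z is equidistant from Node 1 and Node 3 (both at squared distance 26), and every other site is strictly farther — so Z lies on the Node 1–Node 3 Voronoi edge.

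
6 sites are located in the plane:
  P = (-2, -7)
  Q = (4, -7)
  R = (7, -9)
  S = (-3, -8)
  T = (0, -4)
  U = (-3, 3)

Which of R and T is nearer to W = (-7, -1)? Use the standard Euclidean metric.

Compare squared distances:
|WR|² = (-7−7)² + (-1−(-9))² = 196 + 64 = 260
|WT|² = (-7−0)² + (-1−(-4))² = 49 + 9 = 58
260 > 58, so T is closer.

T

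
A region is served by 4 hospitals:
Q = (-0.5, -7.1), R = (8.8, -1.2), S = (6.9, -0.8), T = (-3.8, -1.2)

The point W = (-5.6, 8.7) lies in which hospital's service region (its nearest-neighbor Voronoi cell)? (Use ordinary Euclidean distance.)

Squared Euclidean distances:
|WQ|² = (-5.6−(-0.5))² + (8.7−(-7.1))² = 26.01 + 249.64 = 275.65
|WR|² = (-5.6−8.8)² + (8.7−(-1.2))² = 207.36 + 98.01 = 305.37
|WS|² = (-5.6−6.9)² + (8.7−(-0.8))² = 156.25 + 90.25 = 246.5
|WT|² = (-5.6−(-3.8))² + (8.7−(-1.2))² = 3.24 + 98.01 = 101.25
The smallest is to T, so W lies in the Voronoi region of T.

T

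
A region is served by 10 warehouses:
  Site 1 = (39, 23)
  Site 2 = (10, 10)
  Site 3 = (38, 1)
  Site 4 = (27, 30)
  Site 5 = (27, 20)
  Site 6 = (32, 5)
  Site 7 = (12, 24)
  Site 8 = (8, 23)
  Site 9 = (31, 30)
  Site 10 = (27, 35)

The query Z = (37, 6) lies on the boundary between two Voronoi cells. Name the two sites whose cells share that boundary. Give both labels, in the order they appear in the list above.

Site 3 and Site 6

Squared distances from Z to each site:
d²(Z, Site 1) = (37−39)² + (6−23)² = 4 + 289 = 293
d²(Z, Site 2) = (37−10)² + (6−10)² = 729 + 16 = 745
d²(Z, Site 3) = (37−38)² + (6−1)² = 1 + 25 = 26
d²(Z, Site 4) = (37−27)² + (6−30)² = 100 + 576 = 676
d²(Z, Site 5) = (37−27)² + (6−20)² = 100 + 196 = 296
d²(Z, Site 6) = (37−32)² + (6−5)² = 25 + 1 = 26
d²(Z, Site 7) = (37−12)² + (6−24)² = 625 + 324 = 949
d²(Z, Site 8) = (37−8)² + (6−23)² = 841 + 289 = 1130
d²(Z, Site 9) = (37−31)² + (6−30)² = 36 + 576 = 612
d²(Z, Site 10) = (37−27)² + (6−35)² = 100 + 841 = 941
Z is equidistant from Site 3 and Site 6 (both at squared distance 26), and every other site is strictly farther — so Z lies on the Site 3–Site 6 Voronoi edge.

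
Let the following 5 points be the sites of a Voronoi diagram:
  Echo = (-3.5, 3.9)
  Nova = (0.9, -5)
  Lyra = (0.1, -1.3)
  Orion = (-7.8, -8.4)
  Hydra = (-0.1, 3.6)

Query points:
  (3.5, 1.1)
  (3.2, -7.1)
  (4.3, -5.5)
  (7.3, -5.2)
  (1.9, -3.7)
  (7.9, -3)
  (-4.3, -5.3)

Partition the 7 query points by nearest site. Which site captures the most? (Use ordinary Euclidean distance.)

Nova

(3.5, 1.1) — d² to each: Echo:56.84, Nova:43.97, Lyra:17.32, Orion:217.94, Hydra:19.21 → nearest is Lyra
(3.2, -7.1) — d² to each: Echo:165.89, Nova:9.7, Lyra:43.25, Orion:122.69, Hydra:125.38 → nearest is Nova
(4.3, -5.5) — d² to each: Echo:149.2, Nova:11.81, Lyra:35.28, Orion:154.82, Hydra:102.17 → nearest is Nova
(7.3, -5.2) — d² to each: Echo:199.45, Nova:41, Lyra:67.05, Orion:238.25, Hydra:132.2 → nearest is Nova
(1.9, -3.7) — d² to each: Echo:86.92, Nova:2.69, Lyra:9, Orion:116.18, Hydra:57.29 → nearest is Nova
(7.9, -3) — d² to each: Echo:177.57, Nova:53, Lyra:63.73, Orion:275.65, Hydra:107.56 → nearest is Nova
(-4.3, -5.3) — d² to each: Echo:85.28, Nova:27.13, Lyra:35.36, Orion:21.86, Hydra:96.85 → nearest is Orion
Tally — Nova:5, Lyra:1, Orion:1. Nova captures the most (5).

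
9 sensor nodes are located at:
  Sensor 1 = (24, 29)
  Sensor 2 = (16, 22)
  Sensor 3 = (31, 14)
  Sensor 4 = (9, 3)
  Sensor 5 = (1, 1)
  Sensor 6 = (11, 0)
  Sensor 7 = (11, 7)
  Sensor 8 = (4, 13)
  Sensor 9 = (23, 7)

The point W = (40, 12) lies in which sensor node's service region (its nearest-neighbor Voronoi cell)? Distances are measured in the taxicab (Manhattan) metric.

Sensor 3

d(W, Sensor 1) = |40−24| + |12−29| = 16 + 17 = 33
d(W, Sensor 2) = |40−16| + |12−22| = 24 + 10 = 34
d(W, Sensor 3) = |40−31| + |12−14| = 9 + 2 = 11
d(W, Sensor 4) = |40−9| + |12−3| = 31 + 9 = 40
d(W, Sensor 5) = |40−1| + |12−1| = 39 + 11 = 50
d(W, Sensor 6) = |40−11| + |12−0| = 29 + 12 = 41
d(W, Sensor 7) = |40−11| + |12−7| = 29 + 5 = 34
d(W, Sensor 8) = |40−4| + |12−13| = 36 + 1 = 37
d(W, Sensor 9) = |40−23| + |12−7| = 17 + 5 = 22
Sensor 3 is nearest.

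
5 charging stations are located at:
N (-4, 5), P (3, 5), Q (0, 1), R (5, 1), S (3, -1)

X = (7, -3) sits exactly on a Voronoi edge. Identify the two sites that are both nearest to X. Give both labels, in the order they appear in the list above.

R and S

Squared distances from X to each site:
|XN|² = 121 + 64 = 185
|XP|² = 16 + 64 = 80
|XQ|² = 49 + 16 = 65
|XR|² = 4 + 16 = 20
|XS|² = 16 + 4 = 20
X is equidistant from R and S (both at squared distance 20), and every other site is strictly farther — so X lies on the R–S Voronoi edge.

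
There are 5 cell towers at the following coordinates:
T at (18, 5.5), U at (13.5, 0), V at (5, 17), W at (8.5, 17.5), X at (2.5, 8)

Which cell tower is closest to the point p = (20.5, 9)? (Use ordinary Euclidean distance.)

T

Compare squared distances (the ordering matches that of the actual distances):
|pT|² = (20.5−18)² + (9−5.5)² = 6.25 + 12.25 = 18.5
|pU|² = (20.5−13.5)² + (9−0)² = 49 + 81 = 130
|pV|² = (20.5−5)² + (9−17)² = 240.25 + 64 = 304.25
|pW|² = (20.5−8.5)² + (9−17.5)² = 144 + 72.25 = 216.25
|pX|² = (20.5−2.5)² + (9−8)² = 324 + 1 = 325
Minimum is at T.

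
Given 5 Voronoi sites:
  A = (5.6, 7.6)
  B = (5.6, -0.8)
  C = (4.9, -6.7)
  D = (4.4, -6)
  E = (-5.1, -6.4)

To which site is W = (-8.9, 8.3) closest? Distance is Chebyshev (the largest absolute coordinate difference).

D

d(W,A) = max(14.5, 0.7) = 14.5
d(W,B) = max(14.5, 9.1) = 14.5
d(W,C) = max(13.8, 15) = 15
d(W,D) = max(13.3, 14.3) = 14.3
d(W,E) = max(3.8, 14.7) = 14.7
The smallest is to D, so W lies in the Voronoi region of D.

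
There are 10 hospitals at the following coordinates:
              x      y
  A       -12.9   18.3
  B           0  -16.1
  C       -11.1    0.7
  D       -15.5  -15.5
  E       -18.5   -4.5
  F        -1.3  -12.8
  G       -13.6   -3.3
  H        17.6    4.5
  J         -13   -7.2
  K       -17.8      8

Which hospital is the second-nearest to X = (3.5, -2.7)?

B

Squared Euclidean distances:
|XA|² = 268.96 + 441 = 709.96
|XB|² = 12.25 + 179.56 = 191.81
|XC|² = 213.16 + 11.56 = 224.72
|XD|² = 361 + 163.84 = 524.84
|XE|² = 484 + 3.24 = 487.24
|XF|² = 23.04 + 102.01 = 125.05
|XG|² = 292.41 + 0.36 = 292.77
|XH|² = 198.81 + 51.84 = 250.65
|XJ|² = 272.25 + 20.25 = 292.5
|XK|² = 453.69 + 114.49 = 568.18
Sorted ascending: F, B, C, … — the second-nearest is B.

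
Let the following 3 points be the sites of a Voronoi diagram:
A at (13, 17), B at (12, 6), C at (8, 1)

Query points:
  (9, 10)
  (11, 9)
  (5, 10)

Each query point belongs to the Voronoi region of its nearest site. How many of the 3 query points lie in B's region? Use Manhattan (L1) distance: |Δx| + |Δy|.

3

(9, 10) — d to each: A:11, B:7, C:10 → nearest is B
(11, 9) — d to each: A:10, B:4, C:11 → nearest is B
(5, 10) — d to each: A:15, B:11, C:12 → nearest is B
3 of the 3 points have B as nearest.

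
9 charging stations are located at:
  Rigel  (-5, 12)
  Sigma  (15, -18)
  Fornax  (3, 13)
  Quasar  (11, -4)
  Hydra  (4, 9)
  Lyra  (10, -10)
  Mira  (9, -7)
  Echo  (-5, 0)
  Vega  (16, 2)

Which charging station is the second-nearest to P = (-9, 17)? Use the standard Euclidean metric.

Fornax

Compare squared distances (the ordering matches that of the actual distances):
d²(P, Rigel) = (-9−(-5))² + (17−12)² = 16 + 25 = 41
d²(P, Sigma) = (-9−15)² + (17−(-18))² = 576 + 1225 = 1801
d²(P, Fornax) = (-9−3)² + (17−13)² = 144 + 16 = 160
d²(P, Quasar) = (-9−11)² + (17−(-4))² = 400 + 441 = 841
d²(P, Hydra) = (-9−4)² + (17−9)² = 169 + 64 = 233
d²(P, Lyra) = (-9−10)² + (17−(-10))² = 361 + 729 = 1090
d²(P, Mira) = (-9−9)² + (17−(-7))² = 324 + 576 = 900
d²(P, Echo) = (-9−(-5))² + (17−0)² = 16 + 289 = 305
d²(P, Vega) = (-9−16)² + (17−2)² = 625 + 225 = 850
Sorted ascending: Rigel, Fornax, Hydra, … — the second-nearest is Fornax.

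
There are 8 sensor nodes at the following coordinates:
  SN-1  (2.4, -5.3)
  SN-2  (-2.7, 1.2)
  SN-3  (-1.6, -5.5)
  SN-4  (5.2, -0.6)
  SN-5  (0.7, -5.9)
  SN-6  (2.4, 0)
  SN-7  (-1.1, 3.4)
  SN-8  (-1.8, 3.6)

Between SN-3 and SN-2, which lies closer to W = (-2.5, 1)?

SN-2

Compare squared distances:
d²(W, SN-3) = (-2.5−(-1.6))² + (1−(-5.5))² = 0.81 + 42.25 = 43.06
d²(W, SN-2) = (-2.5−(-2.7))² + (1−1.2)² = 0.04 + 0.04 = 0.08
43.06 > 0.08, so SN-2 is closer.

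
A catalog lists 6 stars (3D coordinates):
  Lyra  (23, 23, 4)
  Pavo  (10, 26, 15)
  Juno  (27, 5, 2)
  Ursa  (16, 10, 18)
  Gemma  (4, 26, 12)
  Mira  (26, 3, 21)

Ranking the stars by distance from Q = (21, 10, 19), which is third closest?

Squared Euclidean distances:
d²(Q, Lyra) = (21−23)² + (10−23)² + (19−4)² = 4 + 169 + 225 = 398
d²(Q, Pavo) = (21−10)² + (10−26)² + (19−15)² = 121 + 256 + 16 = 393
d²(Q, Juno) = (21−27)² + (10−5)² + (19−2)² = 36 + 25 + 289 = 350
d²(Q, Ursa) = (21−16)² + (10−10)² + (19−18)² = 25 + 0 + 1 = 26
d²(Q, Gemma) = (21−4)² + (10−26)² + (19−12)² = 289 + 256 + 49 = 594
d²(Q, Mira) = (21−26)² + (10−3)² + (19−21)² = 25 + 49 + 4 = 78
Sorted ascending: Ursa, Mira, Juno, Pavo, … — the third-nearest is Juno.

Juno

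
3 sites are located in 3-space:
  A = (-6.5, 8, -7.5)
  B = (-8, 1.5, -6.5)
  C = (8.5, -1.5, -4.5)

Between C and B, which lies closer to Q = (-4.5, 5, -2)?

Compare squared distances:
|QC|² = (-4.5−8.5)² + (5−(-1.5))² + (-2−(-4.5))² = 169 + 42.25 + 6.25 = 217.5
|QB|² = (-4.5−(-8))² + (5−1.5)² + (-2−(-6.5))² = 12.25 + 12.25 + 20.25 = 44.75
217.5 > 44.75, so B is closer.

B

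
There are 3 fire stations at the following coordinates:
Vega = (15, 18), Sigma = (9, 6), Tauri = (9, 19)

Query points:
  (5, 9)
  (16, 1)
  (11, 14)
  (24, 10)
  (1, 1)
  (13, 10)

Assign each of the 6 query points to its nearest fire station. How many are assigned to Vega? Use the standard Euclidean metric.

1

(5, 9) — d² to each: Vega:181, Sigma:25, Tauri:116 → nearest is Sigma
(16, 1) — d² to each: Vega:290, Sigma:74, Tauri:373 → nearest is Sigma
(11, 14) — d² to each: Vega:32, Sigma:68, Tauri:29 → nearest is Tauri
(24, 10) — d² to each: Vega:145, Sigma:241, Tauri:306 → nearest is Vega
(1, 1) — d² to each: Vega:485, Sigma:89, Tauri:388 → nearest is Sigma
(13, 10) — d² to each: Vega:68, Sigma:32, Tauri:97 → nearest is Sigma
1 of the 6 points has Vega as nearest.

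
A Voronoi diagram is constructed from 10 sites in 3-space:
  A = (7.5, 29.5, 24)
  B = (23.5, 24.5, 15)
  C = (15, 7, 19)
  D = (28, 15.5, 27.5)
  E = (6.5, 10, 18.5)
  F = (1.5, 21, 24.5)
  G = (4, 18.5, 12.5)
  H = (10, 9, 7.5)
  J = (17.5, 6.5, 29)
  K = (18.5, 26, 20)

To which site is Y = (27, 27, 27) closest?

Compare squared distances (the ordering matches that of the actual distances):
|YA|² = 380.25 + 6.25 + 9 = 395.5
|YB|² = 12.25 + 6.25 + 144 = 162.5
|YC|² = 144 + 400 + 64 = 608
|YD|² = 1 + 132.25 + 0.25 = 133.5
|YE|² = 420.25 + 289 + 72.25 = 781.5
|YF|² = 650.25 + 36 + 6.25 = 692.5
|YG|² = 529 + 72.25 + 210.25 = 811.5
|YH|² = 289 + 324 + 380.25 = 993.25
|YJ|² = 90.25 + 420.25 + 4 = 514.5
|YK|² = 72.25 + 1 + 49 = 122.25
The smallest is to K, so Y lies in the Voronoi region of K.

K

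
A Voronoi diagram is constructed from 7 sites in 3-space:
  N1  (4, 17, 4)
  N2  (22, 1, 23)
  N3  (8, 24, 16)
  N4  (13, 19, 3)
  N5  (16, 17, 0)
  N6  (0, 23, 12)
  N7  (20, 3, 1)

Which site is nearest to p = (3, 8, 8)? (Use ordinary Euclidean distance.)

Squared Euclidean distances:
|pN1|² = 1 + 81 + 16 = 98
|pN2|² = 361 + 49 + 225 = 635
|pN3|² = 25 + 256 + 64 = 345
|pN4|² = 100 + 121 + 25 = 246
|pN5|² = 169 + 81 + 64 = 314
|pN6|² = 9 + 225 + 16 = 250
|pN7|² = 289 + 25 + 49 = 363
The smallest is to N1, so p lies in the Voronoi region of N1.

N1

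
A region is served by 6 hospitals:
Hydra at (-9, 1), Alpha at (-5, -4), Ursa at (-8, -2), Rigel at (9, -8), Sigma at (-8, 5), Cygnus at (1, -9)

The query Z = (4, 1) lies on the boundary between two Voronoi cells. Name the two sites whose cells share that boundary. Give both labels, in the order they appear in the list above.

Alpha and Rigel

Squared distances from Z to each site:
d²(Z, Hydra) = (4−(-9))² + (1−1)² = 169 + 0 = 169
d²(Z, Alpha) = (4−(-5))² + (1−(-4))² = 81 + 25 = 106
d²(Z, Ursa) = (4−(-8))² + (1−(-2))² = 144 + 9 = 153
d²(Z, Rigel) = (4−9)² + (1−(-8))² = 25 + 81 = 106
d²(Z, Sigma) = (4−(-8))² + (1−5)² = 144 + 16 = 160
d²(Z, Cygnus) = (4−1)² + (1−(-9))² = 9 + 100 = 109
Z is equidistant from Alpha and Rigel (both at squared distance 106), and every other site is strictly farther — so Z lies on the Alpha–Rigel Voronoi edge.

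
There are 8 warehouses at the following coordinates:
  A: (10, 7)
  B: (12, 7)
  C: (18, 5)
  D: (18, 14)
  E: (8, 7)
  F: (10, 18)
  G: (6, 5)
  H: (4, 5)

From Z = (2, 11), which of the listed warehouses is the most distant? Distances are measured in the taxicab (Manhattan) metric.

C

d(Z,A) = 8 + 4 = 12
d(Z,B) = 10 + 4 = 14
d(Z,C) = 16 + 6 = 22
d(Z,D) = 16 + 3 = 19
d(Z,E) = 6 + 4 = 10
d(Z,F) = 8 + 7 = 15
d(Z,G) = 4 + 6 = 10
d(Z,H) = 2 + 6 = 8
The largest is to C.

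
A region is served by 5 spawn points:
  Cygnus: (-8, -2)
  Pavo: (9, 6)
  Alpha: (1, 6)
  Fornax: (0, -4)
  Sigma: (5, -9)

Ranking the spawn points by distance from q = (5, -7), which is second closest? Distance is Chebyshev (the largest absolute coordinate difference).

Fornax

d(q, Cygnus) = max(13, 5) = 13
d(q, Pavo) = max(4, 13) = 13
d(q, Alpha) = max(4, 13) = 13
d(q, Fornax) = max(5, 3) = 5
d(q, Sigma) = max(0, 2) = 2
Sorted ascending: Sigma, Fornax, Cygnus, … — the second-nearest is Fornax.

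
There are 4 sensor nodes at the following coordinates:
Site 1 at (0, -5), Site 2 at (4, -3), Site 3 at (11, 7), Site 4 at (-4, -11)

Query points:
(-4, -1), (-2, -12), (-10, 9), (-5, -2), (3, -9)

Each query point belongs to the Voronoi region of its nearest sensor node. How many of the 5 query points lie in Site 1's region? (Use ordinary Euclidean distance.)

4

(-4, -1) — d² to each: Site 1:32, Site 2:68, Site 3:289, Site 4:100 → nearest is Site 1
(-2, -12) — d² to each: Site 1:53, Site 2:117, Site 3:530, Site 4:5 → nearest is Site 4
(-10, 9) — d² to each: Site 1:296, Site 2:340, Site 3:445, Site 4:436 → nearest is Site 1
(-5, -2) — d² to each: Site 1:34, Site 2:82, Site 3:337, Site 4:82 → nearest is Site 1
(3, -9) — d² to each: Site 1:25, Site 2:37, Site 3:320, Site 4:53 → nearest is Site 1
4 of the 5 points have Site 1 as nearest.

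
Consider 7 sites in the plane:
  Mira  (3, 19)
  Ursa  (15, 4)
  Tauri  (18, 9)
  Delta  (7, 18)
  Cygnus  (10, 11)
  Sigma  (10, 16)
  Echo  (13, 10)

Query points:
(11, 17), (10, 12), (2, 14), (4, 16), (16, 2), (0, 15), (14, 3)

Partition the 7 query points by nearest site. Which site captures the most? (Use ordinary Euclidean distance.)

(11, 17) — d² to each: Mira:68, Ursa:185, Tauri:113, Delta:17, Cygnus:37, Sigma:2, Echo:53 → nearest is Sigma
(10, 12) — d² to each: Mira:98, Ursa:89, Tauri:73, Delta:45, Cygnus:1, Sigma:16, Echo:13 → nearest is Cygnus
(2, 14) — d² to each: Mira:26, Ursa:269, Tauri:281, Delta:41, Cygnus:73, Sigma:68, Echo:137 → nearest is Mira
(4, 16) — d² to each: Mira:10, Ursa:265, Tauri:245, Delta:13, Cygnus:61, Sigma:36, Echo:117 → nearest is Mira
(16, 2) — d² to each: Mira:458, Ursa:5, Tauri:53, Delta:337, Cygnus:117, Sigma:232, Echo:73 → nearest is Ursa
(0, 15) — d² to each: Mira:25, Ursa:346, Tauri:360, Delta:58, Cygnus:116, Sigma:101, Echo:194 → nearest is Mira
(14, 3) — d² to each: Mira:377, Ursa:2, Tauri:52, Delta:274, Cygnus:80, Sigma:185, Echo:50 → nearest is Ursa
Tally — Mira:3, Ursa:2, Cygnus:1, Sigma:1. Mira captures the most (3).

Mira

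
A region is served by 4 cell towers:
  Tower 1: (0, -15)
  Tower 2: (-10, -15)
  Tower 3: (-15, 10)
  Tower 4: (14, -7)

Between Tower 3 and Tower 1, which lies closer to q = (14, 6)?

Compare squared distances:
d²(q, Tower 3) = (14−(-15))² + (6−10)² = 841 + 16 = 857
d²(q, Tower 1) = (14−0)² + (6−(-15))² = 196 + 441 = 637
857 > 637, so Tower 1 is closer.

Tower 1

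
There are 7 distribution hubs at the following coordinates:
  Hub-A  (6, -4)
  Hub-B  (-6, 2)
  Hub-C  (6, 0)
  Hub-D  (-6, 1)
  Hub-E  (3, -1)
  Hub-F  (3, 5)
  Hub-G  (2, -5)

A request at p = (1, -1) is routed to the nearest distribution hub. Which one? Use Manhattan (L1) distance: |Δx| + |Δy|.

d(p, Hub-A) = |1−6| + |-1−(-4)| = 5 + 3 = 8
d(p, Hub-B) = |1−(-6)| + |-1−2| = 7 + 3 = 10
d(p, Hub-C) = |1−6| + |-1−0| = 5 + 1 = 6
d(p, Hub-D) = |1−(-6)| + |-1−1| = 7 + 2 = 9
d(p, Hub-E) = |1−3| + |-1−(-1)| = 2 + 0 = 2
d(p, Hub-F) = |1−3| + |-1−5| = 2 + 6 = 8
d(p, Hub-G) = |1−2| + |-1−(-5)| = 1 + 4 = 5
Minimum is at Hub-E.

Hub-E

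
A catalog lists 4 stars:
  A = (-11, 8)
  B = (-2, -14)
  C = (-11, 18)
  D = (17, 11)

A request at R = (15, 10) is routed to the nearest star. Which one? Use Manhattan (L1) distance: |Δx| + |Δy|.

D

d(R,A) = 26 + 2 = 28
d(R,B) = 17 + 24 = 41
d(R,C) = 26 + 8 = 34
d(R,D) = 2 + 1 = 3
D is nearest.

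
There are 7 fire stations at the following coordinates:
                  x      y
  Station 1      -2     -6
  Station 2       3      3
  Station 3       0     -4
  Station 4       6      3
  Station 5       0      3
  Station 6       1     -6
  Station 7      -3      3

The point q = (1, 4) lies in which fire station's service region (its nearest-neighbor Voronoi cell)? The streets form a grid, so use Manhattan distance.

d(q, Station 1) = |1−(-2)| + |4−(-6)| = 3 + 10 = 13
d(q, Station 2) = |1−3| + |4−3| = 2 + 1 = 3
d(q, Station 3) = |1−0| + |4−(-4)| = 1 + 8 = 9
d(q, Station 4) = |1−6| + |4−3| = 5 + 1 = 6
d(q, Station 5) = |1−0| + |4−3| = 1 + 1 = 2
d(q, Station 6) = |1−1| + |4−(-6)| = 0 + 10 = 10
d(q, Station 7) = |1−(-3)| + |4−3| = 4 + 1 = 5
Minimum is at Station 5.

Station 5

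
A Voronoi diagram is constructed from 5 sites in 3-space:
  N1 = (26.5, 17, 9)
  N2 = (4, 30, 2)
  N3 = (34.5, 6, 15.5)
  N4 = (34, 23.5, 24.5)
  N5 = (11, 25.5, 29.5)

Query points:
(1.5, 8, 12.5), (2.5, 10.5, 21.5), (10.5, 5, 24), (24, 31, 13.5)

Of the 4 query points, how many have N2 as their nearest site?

(1.5, 8, 12.5) — d² to each: N1:718.25, N2:600.5, N3:1102, N4:1440.5, N5:685.5 → nearest is N2
(2.5, 10.5, 21.5) — d² to each: N1:774.5, N2:762.75, N3:1080.25, N4:1170.25, N5:361.25 → nearest is N5
(10.5, 5, 24) — d² to each: N1:625, N2:1151.25, N3:649.25, N4:894.75, N5:450.75 → nearest is N5
(24, 31, 13.5) — d² to each: N1:222.5, N2:533.25, N3:739.25, N4:277.25, N5:455.25 → nearest is N1
1 of the 4 points has N2 as nearest.

1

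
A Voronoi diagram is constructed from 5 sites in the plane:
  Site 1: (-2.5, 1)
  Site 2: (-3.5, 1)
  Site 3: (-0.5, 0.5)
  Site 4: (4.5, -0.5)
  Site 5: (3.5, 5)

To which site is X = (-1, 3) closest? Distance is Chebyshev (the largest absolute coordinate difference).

d(X, Site 1) = max(1.5, 2) = 2
d(X, Site 2) = max(2.5, 2) = 2.5
d(X, Site 3) = max(0.5, 2.5) = 2.5
d(X, Site 4) = max(5.5, 3.5) = 5.5
d(X, Site 5) = max(4.5, 2) = 4.5
The smallest is to Site 1, so X lies in the Voronoi region of Site 1.

Site 1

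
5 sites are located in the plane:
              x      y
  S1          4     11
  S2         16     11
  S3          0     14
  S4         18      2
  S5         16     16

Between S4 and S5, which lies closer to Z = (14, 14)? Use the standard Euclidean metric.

S5

Compare squared distances:
|ZS4|² = (14−18)² + (14−2)² = 16 + 144 = 160
|ZS5|² = (14−16)² + (14−16)² = 4 + 4 = 8
160 > 8, so S5 is closer.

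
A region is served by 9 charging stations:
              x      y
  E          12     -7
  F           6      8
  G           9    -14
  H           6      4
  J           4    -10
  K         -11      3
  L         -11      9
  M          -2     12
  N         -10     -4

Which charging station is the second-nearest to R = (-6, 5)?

L

Squared Euclidean distances:
|RE|² = (-6−12)² + (5−(-7))² = 324 + 144 = 468
|RF|² = (-6−6)² + (5−8)² = 144 + 9 = 153
|RG|² = (-6−9)² + (5−(-14))² = 225 + 361 = 586
|RH|² = (-6−6)² + (5−4)² = 144 + 1 = 145
|RJ|² = (-6−4)² + (5−(-10))² = 100 + 225 = 325
|RK|² = (-6−(-11))² + (5−3)² = 25 + 4 = 29
|RL|² = (-6−(-11))² + (5−9)² = 25 + 16 = 41
|RM|² = (-6−(-2))² + (5−12)² = 16 + 49 = 65
|RN|² = (-6−(-10))² + (5−(-4))² = 16 + 81 = 97
Sorted ascending: K, L, M, … — the second-nearest is L.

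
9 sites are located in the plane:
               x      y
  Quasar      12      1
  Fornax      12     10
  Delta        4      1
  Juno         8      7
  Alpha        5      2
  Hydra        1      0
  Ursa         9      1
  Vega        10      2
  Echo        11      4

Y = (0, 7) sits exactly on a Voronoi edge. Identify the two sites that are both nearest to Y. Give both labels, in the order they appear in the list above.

Squared distances from Y to each site:
d²(Y, Quasar) = (0−12)² + (7−1)² = 144 + 36 = 180
d²(Y, Fornax) = (0−12)² + (7−10)² = 144 + 9 = 153
d²(Y, Delta) = (0−4)² + (7−1)² = 16 + 36 = 52
d²(Y, Juno) = (0−8)² + (7−7)² = 64 + 0 = 64
d²(Y, Alpha) = (0−5)² + (7−2)² = 25 + 25 = 50
d²(Y, Hydra) = (0−1)² + (7−0)² = 1 + 49 = 50
d²(Y, Ursa) = (0−9)² + (7−1)² = 81 + 36 = 117
d²(Y, Vega) = (0−10)² + (7−2)² = 100 + 25 = 125
d²(Y, Echo) = (0−11)² + (7−4)² = 121 + 9 = 130
Y is equidistant from Alpha and Hydra (both at squared distance 50), and every other site is strictly farther — so Y lies on the Alpha–Hydra Voronoi edge.

Alpha and Hydra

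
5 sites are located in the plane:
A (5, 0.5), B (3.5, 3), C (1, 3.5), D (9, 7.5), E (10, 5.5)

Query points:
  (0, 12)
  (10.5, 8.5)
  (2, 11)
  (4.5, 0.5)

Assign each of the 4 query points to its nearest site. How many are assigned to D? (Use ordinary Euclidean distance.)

(0, 12) — d² to each: A:157.25, B:93.25, C:73.25, D:101.25, E:142.25 → nearest is C
(10.5, 8.5) — d² to each: A:94.25, B:79.25, C:115.25, D:3.25, E:9.25 → nearest is D
(2, 11) — d² to each: A:119.25, B:66.25, C:57.25, D:61.25, E:94.25 → nearest is C
(4.5, 0.5) — d² to each: A:0.25, B:7.25, C:21.25, D:69.25, E:55.25 → nearest is A
1 of the 4 points has D as nearest.

1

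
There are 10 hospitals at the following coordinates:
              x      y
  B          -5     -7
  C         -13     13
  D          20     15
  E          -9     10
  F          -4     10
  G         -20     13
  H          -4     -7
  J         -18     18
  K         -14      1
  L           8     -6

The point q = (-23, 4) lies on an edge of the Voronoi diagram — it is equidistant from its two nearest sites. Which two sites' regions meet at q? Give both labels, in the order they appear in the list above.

Squared distances from q to each site:
|qB|² = 324 + 121 = 445
|qC|² = 100 + 81 = 181
|qD|² = 1849 + 121 = 1970
|qE|² = 196 + 36 = 232
|qF|² = 361 + 36 = 397
|qG|² = 9 + 81 = 90
|qH|² = 361 + 121 = 482
|qJ|² = 25 + 196 = 221
|qK|² = 81 + 9 = 90
|qL|² = 961 + 100 = 1061
q is equidistant from G and K (both at squared distance 90), and every other site is strictly farther — so q lies on the G–K Voronoi edge.

G and K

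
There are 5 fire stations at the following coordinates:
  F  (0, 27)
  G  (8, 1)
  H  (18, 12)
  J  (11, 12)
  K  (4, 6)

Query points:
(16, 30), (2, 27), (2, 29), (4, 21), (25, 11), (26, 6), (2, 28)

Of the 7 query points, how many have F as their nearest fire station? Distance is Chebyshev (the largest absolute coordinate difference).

5

(16, 30) — d to each: F:16, G:29, H:18, J:18, K:24 → nearest is F
(2, 27) — d to each: F:2, G:26, H:16, J:15, K:21 → nearest is F
(2, 29) — d to each: F:2, G:28, H:17, J:17, K:23 → nearest is F
(4, 21) — d to each: F:6, G:20, H:14, J:9, K:15 → nearest is F
(25, 11) — d to each: F:25, G:17, H:7, J:14, K:21 → nearest is H
(26, 6) — d to each: F:26, G:18, H:8, J:15, K:22 → nearest is H
(2, 28) — d to each: F:2, G:27, H:16, J:16, K:22 → nearest is F
5 of the 7 points have F as nearest.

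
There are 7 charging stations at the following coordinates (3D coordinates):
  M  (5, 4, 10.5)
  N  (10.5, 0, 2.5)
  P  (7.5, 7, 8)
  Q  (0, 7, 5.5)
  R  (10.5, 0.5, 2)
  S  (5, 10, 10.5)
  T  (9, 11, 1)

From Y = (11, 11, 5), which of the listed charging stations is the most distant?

Q

Compare squared distances (the ordering matches that of the actual distances):
|YM|² = (11−5)² + (11−4)² + (5−10.5)² = 36 + 49 + 30.25 = 115.25
|YN|² = (11−10.5)² + (11−0)² + (5−2.5)² = 0.25 + 121 + 6.25 = 127.5
|YP|² = (11−7.5)² + (11−7)² + (5−8)² = 12.25 + 16 + 9 = 37.25
|YQ|² = (11−0)² + (11−7)² + (5−5.5)² = 121 + 16 + 0.25 = 137.25
|YR|² = (11−10.5)² + (11−0.5)² + (5−2)² = 0.25 + 110.25 + 9 = 119.5
|YS|² = (11−5)² + (11−10)² + (5−10.5)² = 36 + 1 + 30.25 = 67.25
|YT|² = (11−9)² + (11−11)² + (5−1)² = 4 + 0 + 16 = 20
The largest is to Q.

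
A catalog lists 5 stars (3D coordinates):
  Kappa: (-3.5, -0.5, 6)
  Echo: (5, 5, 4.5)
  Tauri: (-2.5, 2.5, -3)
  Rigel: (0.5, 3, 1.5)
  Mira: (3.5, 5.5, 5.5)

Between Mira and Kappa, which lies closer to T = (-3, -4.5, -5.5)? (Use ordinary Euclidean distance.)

Kappa

Compare squared distances:
d²(T, Mira) = (-3−3.5)² + (-4.5−5.5)² + (-5.5−5.5)² = 42.25 + 100 + 121 = 263.25
d²(T, Kappa) = (-3−(-3.5))² + (-4.5−(-0.5))² + (-5.5−6)² = 0.25 + 16 + 132.25 = 148.5
263.25 > 148.5, so Kappa is closer.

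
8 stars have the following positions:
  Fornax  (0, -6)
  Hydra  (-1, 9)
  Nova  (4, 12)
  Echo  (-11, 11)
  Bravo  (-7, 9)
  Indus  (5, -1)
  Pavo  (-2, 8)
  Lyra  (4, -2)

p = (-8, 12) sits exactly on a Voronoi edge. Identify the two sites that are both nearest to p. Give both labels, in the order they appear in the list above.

Echo and Bravo

Squared distances from p to each site:
d²(p, Fornax) = (-8−0)² + (12−(-6))² = 64 + 324 = 388
d²(p, Hydra) = (-8−(-1))² + (12−9)² = 49 + 9 = 58
d²(p, Nova) = (-8−4)² + (12−12)² = 144 + 0 = 144
d²(p, Echo) = (-8−(-11))² + (12−11)² = 9 + 1 = 10
d²(p, Bravo) = (-8−(-7))² + (12−9)² = 1 + 9 = 10
d²(p, Indus) = (-8−5)² + (12−(-1))² = 169 + 169 = 338
d²(p, Pavo) = (-8−(-2))² + (12−8)² = 36 + 16 = 52
d²(p, Lyra) = (-8−4)² + (12−(-2))² = 144 + 196 = 340
p is equidistant from Echo and Bravo (both at squared distance 10), and every other site is strictly farther — so p lies on the Echo–Bravo Voronoi edge.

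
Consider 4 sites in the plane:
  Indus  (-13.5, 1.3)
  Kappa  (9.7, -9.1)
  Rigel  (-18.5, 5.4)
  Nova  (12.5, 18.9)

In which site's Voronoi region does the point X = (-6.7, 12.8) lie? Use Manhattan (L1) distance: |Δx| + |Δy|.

d(X, Indus) = |-6.7−(-13.5)| + |12.8−1.3| = 6.8 + 11.5 = 18.3
d(X, Kappa) = |-6.7−9.7| + |12.8−(-9.1)| = 16.4 + 21.9 = 38.3
d(X, Rigel) = |-6.7−(-18.5)| + |12.8−5.4| = 11.8 + 7.4 = 19.2
d(X, Nova) = |-6.7−12.5| + |12.8−18.9| = 19.2 + 6.1 = 25.3
The smallest is to Indus, so X lies in the Voronoi region of Indus.

Indus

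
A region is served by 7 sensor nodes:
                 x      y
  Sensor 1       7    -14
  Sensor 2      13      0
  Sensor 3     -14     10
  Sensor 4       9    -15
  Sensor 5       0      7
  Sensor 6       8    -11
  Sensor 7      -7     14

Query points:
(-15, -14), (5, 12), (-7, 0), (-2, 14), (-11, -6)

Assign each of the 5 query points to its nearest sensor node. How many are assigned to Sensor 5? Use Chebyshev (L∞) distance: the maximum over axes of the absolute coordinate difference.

4

(-15, -14) — d to each: Sensor 1:22, Sensor 2:28, Sensor 3:24, Sensor 4:24, Sensor 5:21, Sensor 6:23, Sensor 7:28 → nearest is Sensor 5
(5, 12) — d to each: Sensor 1:26, Sensor 2:12, Sensor 3:19, Sensor 4:27, Sensor 5:5, Sensor 6:23, Sensor 7:12 → nearest is Sensor 5
(-7, 0) — d to each: Sensor 1:14, Sensor 2:20, Sensor 3:10, Sensor 4:16, Sensor 5:7, Sensor 6:15, Sensor 7:14 → nearest is Sensor 5
(-2, 14) — d to each: Sensor 1:28, Sensor 2:15, Sensor 3:12, Sensor 4:29, Sensor 5:7, Sensor 6:25, Sensor 7:5 → nearest is Sensor 7
(-11, -6) — d to each: Sensor 1:18, Sensor 2:24, Sensor 3:16, Sensor 4:20, Sensor 5:13, Sensor 6:19, Sensor 7:20 → nearest is Sensor 5
4 of the 5 points have Sensor 5 as nearest.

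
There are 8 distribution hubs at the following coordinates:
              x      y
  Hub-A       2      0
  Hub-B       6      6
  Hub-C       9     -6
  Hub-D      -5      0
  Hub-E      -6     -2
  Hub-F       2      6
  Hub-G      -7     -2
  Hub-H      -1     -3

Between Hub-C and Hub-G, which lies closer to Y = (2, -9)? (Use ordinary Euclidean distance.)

Compare squared distances:
d²(Y, Hub-C) = (2−9)² + (-9−(-6))² = 49 + 9 = 58
d²(Y, Hub-G) = (2−(-7))² + (-9−(-2))² = 81 + 49 = 130
58 < 130, so Hub-C is closer.

Hub-C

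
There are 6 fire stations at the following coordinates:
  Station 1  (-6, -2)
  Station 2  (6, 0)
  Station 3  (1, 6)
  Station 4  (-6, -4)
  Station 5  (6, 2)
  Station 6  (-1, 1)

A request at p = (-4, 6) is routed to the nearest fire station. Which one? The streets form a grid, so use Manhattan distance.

d(p, Station 1) = 2 + 8 = 10
d(p, Station 2) = 10 + 6 = 16
d(p, Station 3) = 5 + 0 = 5
d(p, Station 4) = 2 + 10 = 12
d(p, Station 5) = 10 + 4 = 14
d(p, Station 6) = 3 + 5 = 8
The smallest is to Station 3, so p lies in the Voronoi region of Station 3.

Station 3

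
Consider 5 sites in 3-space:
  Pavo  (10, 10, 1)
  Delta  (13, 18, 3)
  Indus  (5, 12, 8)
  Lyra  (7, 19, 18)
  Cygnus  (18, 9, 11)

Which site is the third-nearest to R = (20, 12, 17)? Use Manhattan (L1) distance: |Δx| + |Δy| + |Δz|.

d(R, Pavo) = |20−10| + |12−10| + |17−1| = 10 + 2 + 16 = 28
d(R, Delta) = |20−13| + |12−18| + |17−3| = 7 + 6 + 14 = 27
d(R, Indus) = |20−5| + |12−12| + |17−8| = 15 + 0 + 9 = 24
d(R, Lyra) = |20−7| + |12−19| + |17−18| = 13 + 7 + 1 = 21
d(R, Cygnus) = |20−18| + |12−9| + |17−11| = 2 + 3 + 6 = 11
Sorted ascending: Cygnus, Lyra, Indus, Delta, … — the third-nearest is Indus.

Indus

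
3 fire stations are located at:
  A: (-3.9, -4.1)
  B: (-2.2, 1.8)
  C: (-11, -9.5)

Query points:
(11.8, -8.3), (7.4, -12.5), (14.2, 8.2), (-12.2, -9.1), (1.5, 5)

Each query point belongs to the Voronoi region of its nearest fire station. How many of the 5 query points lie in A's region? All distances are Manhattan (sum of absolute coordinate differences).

(11.8, -8.3) — d to each: A:19.9, B:24.1, C:24 → nearest is A
(7.4, -12.5) — d to each: A:19.7, B:23.9, C:21.4 → nearest is A
(14.2, 8.2) — d to each: A:30.4, B:22.8, C:42.9 → nearest is B
(-12.2, -9.1) — d to each: A:13.3, B:20.9, C:1.6 → nearest is C
(1.5, 5) — d to each: A:14.5, B:6.9, C:27 → nearest is B
2 of the 5 points have A as nearest.

2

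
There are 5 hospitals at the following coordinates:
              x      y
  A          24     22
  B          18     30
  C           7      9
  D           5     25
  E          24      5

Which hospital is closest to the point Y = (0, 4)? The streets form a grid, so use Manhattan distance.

d(Y,A) = |0−24| + |4−22| = 24 + 18 = 42
d(Y,B) = |0−18| + |4−30| = 18 + 26 = 44
d(Y,C) = |0−7| + |4−9| = 7 + 5 = 12
d(Y,D) = |0−5| + |4−25| = 5 + 21 = 26
d(Y,E) = |0−24| + |4−5| = 24 + 1 = 25
The smallest is to C, so Y lies in the Voronoi region of C.

C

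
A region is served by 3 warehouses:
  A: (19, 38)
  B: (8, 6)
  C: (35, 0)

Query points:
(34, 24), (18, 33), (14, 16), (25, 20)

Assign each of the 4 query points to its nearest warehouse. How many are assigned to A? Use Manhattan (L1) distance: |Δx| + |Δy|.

(34, 24) — d to each: A:29, B:44, C:25 → nearest is C
(18, 33) — d to each: A:6, B:37, C:50 → nearest is A
(14, 16) — d to each: A:27, B:16, C:37 → nearest is B
(25, 20) — d to each: A:24, B:31, C:30 → nearest is A
2 of the 4 points have A as nearest.

2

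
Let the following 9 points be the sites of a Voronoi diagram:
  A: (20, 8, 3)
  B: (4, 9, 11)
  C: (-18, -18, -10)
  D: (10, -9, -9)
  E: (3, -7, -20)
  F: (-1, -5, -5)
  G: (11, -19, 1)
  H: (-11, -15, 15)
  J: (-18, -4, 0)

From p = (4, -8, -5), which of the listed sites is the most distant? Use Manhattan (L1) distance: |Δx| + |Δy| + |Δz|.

H

d(p,A) = |4−20| + |-8−8| + |-5−3| = 16 + 16 + 8 = 40
d(p,B) = |4−4| + |-8−9| + |-5−11| = 0 + 17 + 16 = 33
d(p,C) = |4−(-18)| + |-8−(-18)| + |-5−(-10)| = 22 + 10 + 5 = 37
d(p,D) = |4−10| + |-8−(-9)| + |-5−(-9)| = 6 + 1 + 4 = 11
d(p,E) = |4−3| + |-8−(-7)| + |-5−(-20)| = 1 + 1 + 15 = 17
d(p,F) = |4−(-1)| + |-8−(-5)| + |-5−(-5)| = 5 + 3 + 0 = 8
d(p,G) = |4−11| + |-8−(-19)| + |-5−1| = 7 + 11 + 6 = 24
d(p,H) = |4−(-11)| + |-8−(-15)| + |-5−15| = 15 + 7 + 20 = 42
d(p,J) = |4−(-18)| + |-8−(-4)| + |-5−0| = 22 + 4 + 5 = 31
The largest is to H.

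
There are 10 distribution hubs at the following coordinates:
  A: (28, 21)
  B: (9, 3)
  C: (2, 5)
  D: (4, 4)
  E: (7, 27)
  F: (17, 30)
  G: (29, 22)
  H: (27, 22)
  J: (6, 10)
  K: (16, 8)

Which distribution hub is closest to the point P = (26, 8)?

K

Since √ is increasing, it suffices to compare squared distances:
|PA|² = (26−28)² + (8−21)² = 4 + 169 = 173
|PB|² = (26−9)² + (8−3)² = 289 + 25 = 314
|PC|² = (26−2)² + (8−5)² = 576 + 9 = 585
|PD|² = (26−4)² + (8−4)² = 484 + 16 = 500
|PE|² = (26−7)² + (8−27)² = 361 + 361 = 722
|PF|² = (26−17)² + (8−30)² = 81 + 484 = 565
|PG|² = (26−29)² + (8−22)² = 9 + 196 = 205
|PH|² = (26−27)² + (8−22)² = 1 + 196 = 197
|PJ|² = (26−6)² + (8−10)² = 400 + 4 = 404
|PK|² = (26−16)² + (8−8)² = 100 + 0 = 100
K is nearest.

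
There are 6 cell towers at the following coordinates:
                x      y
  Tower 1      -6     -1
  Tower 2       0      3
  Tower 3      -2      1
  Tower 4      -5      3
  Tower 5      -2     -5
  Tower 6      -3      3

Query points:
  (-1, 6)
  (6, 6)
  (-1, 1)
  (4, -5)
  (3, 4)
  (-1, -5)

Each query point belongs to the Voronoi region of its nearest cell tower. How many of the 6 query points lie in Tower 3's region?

1

(-1, 6) — d² to each: Tower 1:74, Tower 2:10, Tower 3:26, Tower 4:25, Tower 5:122, Tower 6:13 → nearest is Tower 2
(6, 6) — d² to each: Tower 1:193, Tower 2:45, Tower 3:89, Tower 4:130, Tower 5:185, Tower 6:90 → nearest is Tower 2
(-1, 1) — d² to each: Tower 1:29, Tower 2:5, Tower 3:1, Tower 4:20, Tower 5:37, Tower 6:8 → nearest is Tower 3
(4, -5) — d² to each: Tower 1:116, Tower 2:80, Tower 3:72, Tower 4:145, Tower 5:36, Tower 6:113 → nearest is Tower 5
(3, 4) — d² to each: Tower 1:106, Tower 2:10, Tower 3:34, Tower 4:65, Tower 5:106, Tower 6:37 → nearest is Tower 2
(-1, -5) — d² to each: Tower 1:41, Tower 2:65, Tower 3:37, Tower 4:80, Tower 5:1, Tower 6:68 → nearest is Tower 5
1 of the 6 points has Tower 3 as nearest.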